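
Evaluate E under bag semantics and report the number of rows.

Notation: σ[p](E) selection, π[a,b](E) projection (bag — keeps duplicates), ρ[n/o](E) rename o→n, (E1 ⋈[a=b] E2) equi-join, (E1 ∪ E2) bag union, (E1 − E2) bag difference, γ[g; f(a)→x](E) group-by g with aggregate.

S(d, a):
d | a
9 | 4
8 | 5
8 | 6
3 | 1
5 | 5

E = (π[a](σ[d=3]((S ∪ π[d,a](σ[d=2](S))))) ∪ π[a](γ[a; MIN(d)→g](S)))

Subexpression sizes:
  S → 5
  S → 5
  σ[d=2](S) → 0
  π[d,a](σ[d=2](S)) → 0
  (S ∪ π[d,a](σ[d=2](S))) → 5
  σ[d=3]((S ∪ π[d,a](σ[d=2](S)))) → 1
  π[a](σ[d=3]((S ∪ π[d,a](σ[d=2](S))))) → 1
  S → 5
  γ[a; MIN(d)→g](S) → 4
  π[a](γ[a; MIN(d)→g](S)) → 4
  (π[a](σ[d=3]((S ∪ π[d,a](σ[d=2](S))))) ∪ π[a](γ[a; MIN(d)→g](S))) → 5

|E| = 5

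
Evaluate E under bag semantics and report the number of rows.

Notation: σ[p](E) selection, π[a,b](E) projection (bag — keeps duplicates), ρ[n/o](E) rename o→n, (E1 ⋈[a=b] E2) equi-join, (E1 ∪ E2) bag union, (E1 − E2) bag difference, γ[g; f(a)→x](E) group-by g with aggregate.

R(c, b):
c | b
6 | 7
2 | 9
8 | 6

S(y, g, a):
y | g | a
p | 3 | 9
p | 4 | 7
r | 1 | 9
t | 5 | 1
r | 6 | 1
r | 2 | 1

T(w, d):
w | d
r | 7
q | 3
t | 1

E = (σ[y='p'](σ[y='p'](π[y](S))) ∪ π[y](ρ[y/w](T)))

Subexpression sizes:
  S → 6
  π[y](S) → 6
  σ[y='p'](π[y](S)) → 2
  σ[y='p'](σ[y='p'](π[y](S))) → 2
  T → 3
  ρ[y/w](T) → 3
  π[y](ρ[y/w](T)) → 3
  (σ[y='p'](σ[y='p'](π[y](S))) ∪ π[y](ρ[y/w](T))) → 5

|E| = 5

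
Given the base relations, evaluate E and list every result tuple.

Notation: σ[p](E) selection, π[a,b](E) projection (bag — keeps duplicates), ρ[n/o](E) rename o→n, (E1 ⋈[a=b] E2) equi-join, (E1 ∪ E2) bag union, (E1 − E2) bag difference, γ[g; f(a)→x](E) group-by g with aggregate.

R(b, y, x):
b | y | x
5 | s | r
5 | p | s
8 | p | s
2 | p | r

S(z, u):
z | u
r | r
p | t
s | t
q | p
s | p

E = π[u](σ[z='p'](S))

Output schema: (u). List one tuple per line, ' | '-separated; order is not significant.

Per-node cardinality:
  S → 5
  σ[z='p'](S) → 1
  π[u](σ[z='p'](S)) → 1

== RESULT ==
u
t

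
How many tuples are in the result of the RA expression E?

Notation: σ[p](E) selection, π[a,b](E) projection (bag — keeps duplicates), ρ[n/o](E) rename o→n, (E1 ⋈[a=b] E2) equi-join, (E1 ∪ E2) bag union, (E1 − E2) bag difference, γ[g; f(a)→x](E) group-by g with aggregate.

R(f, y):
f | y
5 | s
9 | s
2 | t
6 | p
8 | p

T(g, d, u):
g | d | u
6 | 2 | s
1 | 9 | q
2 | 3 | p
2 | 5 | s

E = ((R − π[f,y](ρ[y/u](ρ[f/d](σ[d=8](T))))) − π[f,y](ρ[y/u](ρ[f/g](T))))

Subexpression sizes:
  R → 5
  T → 4
  σ[d=8](T) → 0
  ρ[f/d](σ[d=8](T)) → 0
  ρ[y/u](ρ[f/d](σ[d=8](T))) → 0
  π[f,y](ρ[y/u](ρ[f/d](σ[d=8](T)))) → 0
  (R − π[f,y](ρ[y/u](ρ[f/d](σ[d=8](T))))) → 5
  T → 4
  ρ[f/g](T) → 4
  ρ[y/u](ρ[f/g](T)) → 4
  π[f,y](ρ[y/u](ρ[f/g](T))) → 4
  ((R − π[f,y](ρ[y/u](ρ[f/d](σ[d=8](T))))) − π[f,y](ρ[y/u](ρ[f/g](T)))) → 5

|E| = 5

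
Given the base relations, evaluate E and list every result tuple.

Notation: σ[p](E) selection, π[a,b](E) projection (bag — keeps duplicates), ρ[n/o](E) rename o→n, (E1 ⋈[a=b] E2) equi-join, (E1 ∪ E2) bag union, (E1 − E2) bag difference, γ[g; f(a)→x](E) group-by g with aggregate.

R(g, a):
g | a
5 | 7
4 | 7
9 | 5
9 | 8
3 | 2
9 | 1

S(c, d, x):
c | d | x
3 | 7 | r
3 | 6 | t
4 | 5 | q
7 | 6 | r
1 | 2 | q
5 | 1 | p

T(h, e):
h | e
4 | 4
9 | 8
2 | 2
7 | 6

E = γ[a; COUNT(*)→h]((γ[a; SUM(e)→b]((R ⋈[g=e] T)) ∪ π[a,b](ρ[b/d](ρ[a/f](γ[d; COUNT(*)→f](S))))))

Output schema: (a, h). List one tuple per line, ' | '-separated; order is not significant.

Subexpression sizes:
  R → 6
  T → 4
  (R ⋈[g=e] T) → 1
  γ[a; SUM(e)→b]((R ⋈[g=e] T)) → 1
  S → 6
  γ[d; COUNT(*)→f](S) → 5
  ρ[a/f](γ[d; COUNT(*)→f](S)) → 5
  ρ[b/d](ρ[a/f](γ[d; COUNT(*)→f](S))) → 5
  π[a,b](ρ[b/d](ρ[a/f](γ[d; COUNT(*)→f](S)))) → 5
  (γ[a; SUM(e)→b]((R ⋈[g=e] T)) ∪ π[a,b](ρ[b/d](ρ[a/f](γ[d; COUNT(*)→f](S))))) → 6
  γ[a; COUNT(*)→h]((γ[a; SUM(e)→b]((R ⋈[g=e] T)) ∪ π[a,b](ρ[b/d](ρ[a/f](γ[d; COUNT(*)→f](S)))))) → 3

== RESULT ==
a | h
1 | 4
2 | 1
7 | 1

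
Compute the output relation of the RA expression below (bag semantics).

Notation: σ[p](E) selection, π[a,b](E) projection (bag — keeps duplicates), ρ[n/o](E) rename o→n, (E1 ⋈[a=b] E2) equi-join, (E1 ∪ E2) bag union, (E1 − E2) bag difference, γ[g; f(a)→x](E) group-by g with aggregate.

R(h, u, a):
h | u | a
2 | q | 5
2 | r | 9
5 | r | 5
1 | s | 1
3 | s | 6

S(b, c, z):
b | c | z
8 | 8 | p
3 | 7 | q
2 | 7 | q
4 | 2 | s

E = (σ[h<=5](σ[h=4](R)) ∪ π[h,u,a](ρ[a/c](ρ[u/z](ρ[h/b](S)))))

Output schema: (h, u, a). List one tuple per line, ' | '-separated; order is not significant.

Per-node cardinality:
  R → 5
  σ[h=4](R) → 0
  σ[h<=5](σ[h=4](R)) → 0
  S → 4
  ρ[h/b](S) → 4
  ρ[u/z](ρ[h/b](S)) → 4
  ρ[a/c](ρ[u/z](ρ[h/b](S))) → 4
  π[h,u,a](ρ[a/c](ρ[u/z](ρ[h/b](S)))) → 4
  (σ[h<=5](σ[h=4](R)) ∪ π[h,u,a](ρ[a/c](ρ[u/z](ρ[h/b](S))))) → 4

== RESULT ==
h | u | a
2 | q | 7
3 | q | 7
4 | s | 2
8 | p | 8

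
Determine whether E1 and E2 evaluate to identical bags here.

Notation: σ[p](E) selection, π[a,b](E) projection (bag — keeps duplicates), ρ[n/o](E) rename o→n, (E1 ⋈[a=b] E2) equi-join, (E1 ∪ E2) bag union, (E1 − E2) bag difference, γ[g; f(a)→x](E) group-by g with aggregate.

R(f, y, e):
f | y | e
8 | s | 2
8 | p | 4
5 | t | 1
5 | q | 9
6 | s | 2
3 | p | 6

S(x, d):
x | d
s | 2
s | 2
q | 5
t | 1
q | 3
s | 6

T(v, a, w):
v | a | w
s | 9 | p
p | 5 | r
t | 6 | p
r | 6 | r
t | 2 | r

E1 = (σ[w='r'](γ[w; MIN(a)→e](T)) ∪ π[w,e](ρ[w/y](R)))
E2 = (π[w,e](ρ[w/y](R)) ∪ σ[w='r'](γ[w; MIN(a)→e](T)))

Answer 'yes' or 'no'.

E1 row counts bottom-up:
  T → 5
  γ[w; MIN(a)→e](T) → 2
  σ[w='r'](γ[w; MIN(a)→e](T)) → 1
  R → 6
  ρ[w/y](R) → 6
  π[w,e](ρ[w/y](R)) → 6
  (σ[w='r'](γ[w; MIN(a)→e](T)) ∪ π[w,e](ρ[w/y](R))) → 7
E2 row counts bottom-up:
  R → 6
  ρ[w/y](R) → 6
  π[w,e](ρ[w/y](R)) → 6
  T → 5
  γ[w; MIN(a)→e](T) → 2
  σ[w='r'](γ[w; MIN(a)→e](T)) → 1
  (π[w,e](ρ[w/y](R)) ∪ σ[w='r'](γ[w; MIN(a)→e](T))) → 7

E1 and E2 produce the same multiset:
w | e
p | 4
p | 6
q | 9
r | 2
s | 2
s | 2
t | 1

yes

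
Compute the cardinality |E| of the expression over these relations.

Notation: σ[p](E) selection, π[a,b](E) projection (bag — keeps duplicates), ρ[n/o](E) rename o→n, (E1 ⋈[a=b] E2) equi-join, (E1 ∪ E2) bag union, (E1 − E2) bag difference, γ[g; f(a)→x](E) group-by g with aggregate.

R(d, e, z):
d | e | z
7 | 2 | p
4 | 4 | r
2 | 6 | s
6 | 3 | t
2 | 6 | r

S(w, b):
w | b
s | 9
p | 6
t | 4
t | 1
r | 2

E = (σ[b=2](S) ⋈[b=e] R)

Per-node cardinality:
  S → 5
  σ[b=2](S) → 1
  R → 5
  (σ[b=2](S) ⋈[b=e] R) → 1

|E| = 1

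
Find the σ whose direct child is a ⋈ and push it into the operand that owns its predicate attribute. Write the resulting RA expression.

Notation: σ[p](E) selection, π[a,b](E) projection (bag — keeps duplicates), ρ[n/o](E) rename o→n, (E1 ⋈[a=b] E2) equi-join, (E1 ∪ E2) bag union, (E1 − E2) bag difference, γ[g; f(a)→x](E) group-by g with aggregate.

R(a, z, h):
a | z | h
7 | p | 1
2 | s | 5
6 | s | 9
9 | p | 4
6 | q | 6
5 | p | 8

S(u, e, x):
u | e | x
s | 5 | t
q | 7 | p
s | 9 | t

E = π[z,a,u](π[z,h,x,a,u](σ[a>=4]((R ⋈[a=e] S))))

σ filters on a, owned by the left side.
E' = π[z,a,u](π[z,h,x,a,u]((σ[a>=4](R) ⋈[a=e] S)))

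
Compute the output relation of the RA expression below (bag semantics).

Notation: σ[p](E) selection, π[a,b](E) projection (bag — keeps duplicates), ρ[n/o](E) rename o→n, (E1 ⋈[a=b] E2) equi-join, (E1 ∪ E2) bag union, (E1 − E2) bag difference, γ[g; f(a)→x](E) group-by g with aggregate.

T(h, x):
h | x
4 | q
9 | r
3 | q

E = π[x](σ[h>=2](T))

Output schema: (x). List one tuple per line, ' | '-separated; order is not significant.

Subexpression sizes:
  T → 3
  σ[h>=2](T) → 3
  π[x](σ[h>=2](T)) → 3

== RESULT ==
x
q
q
r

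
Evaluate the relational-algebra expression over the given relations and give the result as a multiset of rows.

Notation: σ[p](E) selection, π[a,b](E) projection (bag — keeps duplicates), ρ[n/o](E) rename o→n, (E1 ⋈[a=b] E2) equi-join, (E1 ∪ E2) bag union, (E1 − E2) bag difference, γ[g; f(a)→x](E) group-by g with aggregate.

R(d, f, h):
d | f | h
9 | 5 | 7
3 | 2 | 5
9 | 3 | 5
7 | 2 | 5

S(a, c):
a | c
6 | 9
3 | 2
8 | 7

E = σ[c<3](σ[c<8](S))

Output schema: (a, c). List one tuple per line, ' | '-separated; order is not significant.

Stepwise |·|:
  S → 3
  σ[c<8](S) → 2
  σ[c<3](σ[c<8](S)) → 1

== RESULT ==
a | c
3 | 2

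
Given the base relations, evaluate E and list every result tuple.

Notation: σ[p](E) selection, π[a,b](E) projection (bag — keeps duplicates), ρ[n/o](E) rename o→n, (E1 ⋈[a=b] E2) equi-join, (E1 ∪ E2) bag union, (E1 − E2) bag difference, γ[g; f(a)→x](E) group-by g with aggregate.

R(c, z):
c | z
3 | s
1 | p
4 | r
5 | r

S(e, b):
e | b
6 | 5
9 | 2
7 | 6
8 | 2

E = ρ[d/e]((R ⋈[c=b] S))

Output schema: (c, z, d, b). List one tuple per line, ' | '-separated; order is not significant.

Subexpression sizes:
  R → 4
  S → 4
  (R ⋈[c=b] S) → 1
  ρ[d/e]((R ⋈[c=b] S)) → 1

== RESULT ==
c | z | d | b
5 | r | 6 | 5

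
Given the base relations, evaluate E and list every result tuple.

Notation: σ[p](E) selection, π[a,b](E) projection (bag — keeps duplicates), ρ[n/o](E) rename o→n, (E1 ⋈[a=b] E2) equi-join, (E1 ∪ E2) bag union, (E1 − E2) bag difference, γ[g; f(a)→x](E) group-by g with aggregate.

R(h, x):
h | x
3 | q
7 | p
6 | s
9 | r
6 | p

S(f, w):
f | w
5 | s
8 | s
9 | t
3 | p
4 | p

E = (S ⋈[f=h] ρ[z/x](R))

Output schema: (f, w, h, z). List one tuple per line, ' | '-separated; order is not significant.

Row counts bottom-up:
  S → 5
  R → 5
  ρ[z/x](R) → 5
  (S ⋈[f=h] ρ[z/x](R)) → 2

== RESULT ==
f | w | h | z
3 | p | 3 | q
9 | t | 9 | r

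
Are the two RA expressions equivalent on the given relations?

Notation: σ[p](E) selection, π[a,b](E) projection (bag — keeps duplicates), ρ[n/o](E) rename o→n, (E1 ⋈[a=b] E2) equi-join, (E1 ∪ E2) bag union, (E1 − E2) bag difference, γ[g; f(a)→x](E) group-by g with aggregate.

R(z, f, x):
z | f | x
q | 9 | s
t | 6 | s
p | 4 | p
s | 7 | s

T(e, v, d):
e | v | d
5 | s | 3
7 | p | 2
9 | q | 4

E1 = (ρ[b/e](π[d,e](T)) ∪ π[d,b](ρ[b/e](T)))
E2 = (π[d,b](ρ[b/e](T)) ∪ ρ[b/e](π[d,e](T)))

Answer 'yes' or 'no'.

E1 stepwise |·|:
  T → 3
  π[d,e](T) → 3
  ρ[b/e](π[d,e](T)) → 3
  T → 3
  ρ[b/e](T) → 3
  π[d,b](ρ[b/e](T)) → 3
  (ρ[b/e](π[d,e](T)) ∪ π[d,b](ρ[b/e](T))) → 6
E2 stepwise |·|:
  T → 3
  ρ[b/e](T) → 3
  π[d,b](ρ[b/e](T)) → 3
  T → 3
  π[d,e](T) → 3
  ρ[b/e](π[d,e](T)) → 3
  (π[d,b](ρ[b/e](T)) ∪ ρ[b/e](π[d,e](T))) → 6

E1 and E2 produce the same multiset:
d | b
2 | 7
2 | 7
3 | 5
3 | 5
4 | 9
4 | 9

yes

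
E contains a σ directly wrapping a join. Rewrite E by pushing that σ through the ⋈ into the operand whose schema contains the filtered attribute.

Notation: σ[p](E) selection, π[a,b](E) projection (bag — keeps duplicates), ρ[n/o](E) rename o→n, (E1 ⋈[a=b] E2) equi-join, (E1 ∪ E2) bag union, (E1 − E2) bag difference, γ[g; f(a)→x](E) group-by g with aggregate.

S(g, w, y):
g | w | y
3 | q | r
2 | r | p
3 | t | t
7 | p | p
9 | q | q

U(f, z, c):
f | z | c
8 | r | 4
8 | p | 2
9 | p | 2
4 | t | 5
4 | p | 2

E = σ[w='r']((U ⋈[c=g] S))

σ filters on w, owned by the right side.
E' = (U ⋈[c=g] σ[w='r'](S))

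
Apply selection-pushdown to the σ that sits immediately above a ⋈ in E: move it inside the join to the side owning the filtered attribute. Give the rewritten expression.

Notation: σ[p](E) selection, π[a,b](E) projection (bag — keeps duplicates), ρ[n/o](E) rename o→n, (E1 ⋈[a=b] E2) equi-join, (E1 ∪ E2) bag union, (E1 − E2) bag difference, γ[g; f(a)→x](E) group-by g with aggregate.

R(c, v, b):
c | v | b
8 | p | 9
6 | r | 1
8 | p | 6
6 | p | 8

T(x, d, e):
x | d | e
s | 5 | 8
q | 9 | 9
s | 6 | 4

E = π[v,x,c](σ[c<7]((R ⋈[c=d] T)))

σ filters on c, owned by the left side.
E' = π[v,x,c]((σ[c<7](R) ⋈[c=d] T))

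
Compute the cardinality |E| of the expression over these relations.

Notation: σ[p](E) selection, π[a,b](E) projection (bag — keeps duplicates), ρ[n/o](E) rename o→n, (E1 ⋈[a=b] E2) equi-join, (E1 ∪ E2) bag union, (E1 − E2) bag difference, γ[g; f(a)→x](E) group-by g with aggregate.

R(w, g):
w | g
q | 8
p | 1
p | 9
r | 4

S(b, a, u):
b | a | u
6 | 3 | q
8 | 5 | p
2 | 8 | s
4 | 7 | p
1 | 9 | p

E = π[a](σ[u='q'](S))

Subexpression sizes:
  S → 5
  σ[u='q'](S) → 1
  π[a](σ[u='q'](S)) → 1

|E| = 1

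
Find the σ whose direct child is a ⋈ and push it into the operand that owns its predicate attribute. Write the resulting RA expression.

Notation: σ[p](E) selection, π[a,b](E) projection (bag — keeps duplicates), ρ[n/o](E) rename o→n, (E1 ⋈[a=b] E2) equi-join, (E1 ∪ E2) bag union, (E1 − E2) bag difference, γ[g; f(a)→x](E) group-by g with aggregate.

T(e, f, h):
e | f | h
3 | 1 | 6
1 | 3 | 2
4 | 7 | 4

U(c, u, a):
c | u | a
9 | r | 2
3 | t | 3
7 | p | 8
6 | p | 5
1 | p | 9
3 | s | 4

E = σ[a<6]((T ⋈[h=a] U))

σ filters on a, owned by the right side.
E' = (T ⋈[h=a] σ[a<6](U))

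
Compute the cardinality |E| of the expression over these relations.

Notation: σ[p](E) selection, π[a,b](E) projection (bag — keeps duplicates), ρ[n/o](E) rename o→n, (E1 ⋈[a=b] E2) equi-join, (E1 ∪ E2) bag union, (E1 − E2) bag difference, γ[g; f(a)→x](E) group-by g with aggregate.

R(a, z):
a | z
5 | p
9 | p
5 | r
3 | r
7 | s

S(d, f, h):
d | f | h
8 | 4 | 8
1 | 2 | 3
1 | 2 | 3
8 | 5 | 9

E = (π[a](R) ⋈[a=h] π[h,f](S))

Row counts bottom-up:
  R → 5
  π[a](R) → 5
  S → 4
  π[h,f](S) → 4
  (π[a](R) ⋈[a=h] π[h,f](S)) → 3

|E| = 3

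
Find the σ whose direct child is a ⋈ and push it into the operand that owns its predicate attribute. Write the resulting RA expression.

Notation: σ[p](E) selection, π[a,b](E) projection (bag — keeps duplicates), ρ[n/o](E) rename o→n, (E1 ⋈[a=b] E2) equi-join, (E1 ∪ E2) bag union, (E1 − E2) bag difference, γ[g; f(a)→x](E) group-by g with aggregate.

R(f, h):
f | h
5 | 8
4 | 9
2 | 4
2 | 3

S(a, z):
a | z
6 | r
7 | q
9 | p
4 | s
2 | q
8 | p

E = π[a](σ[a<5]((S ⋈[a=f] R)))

σ filters on a, owned by the left side.
E' = π[a]((σ[a<5](S) ⋈[a=f] R))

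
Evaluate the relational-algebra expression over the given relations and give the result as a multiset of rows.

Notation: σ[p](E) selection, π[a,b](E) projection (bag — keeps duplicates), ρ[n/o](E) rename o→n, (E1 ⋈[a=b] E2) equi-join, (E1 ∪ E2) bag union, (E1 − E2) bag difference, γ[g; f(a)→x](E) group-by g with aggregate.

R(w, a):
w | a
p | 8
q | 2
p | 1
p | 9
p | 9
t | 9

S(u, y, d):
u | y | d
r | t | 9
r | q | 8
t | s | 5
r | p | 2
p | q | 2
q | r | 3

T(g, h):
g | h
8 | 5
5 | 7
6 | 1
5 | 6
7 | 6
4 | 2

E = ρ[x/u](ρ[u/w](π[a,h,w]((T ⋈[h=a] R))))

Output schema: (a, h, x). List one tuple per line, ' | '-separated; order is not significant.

Subexpression sizes:
  T → 6
  R → 6
  (T ⋈[h=a] R) → 2
  π[a,h,w]((T ⋈[h=a] R)) → 2
  ρ[u/w](π[a,h,w]((T ⋈[h=a] R))) → 2
  ρ[x/u](ρ[u/w](π[a,h,w]((T ⋈[h=a] R)))) → 2

== RESULT ==
a | h | x
1 | 1 | p
2 | 2 | q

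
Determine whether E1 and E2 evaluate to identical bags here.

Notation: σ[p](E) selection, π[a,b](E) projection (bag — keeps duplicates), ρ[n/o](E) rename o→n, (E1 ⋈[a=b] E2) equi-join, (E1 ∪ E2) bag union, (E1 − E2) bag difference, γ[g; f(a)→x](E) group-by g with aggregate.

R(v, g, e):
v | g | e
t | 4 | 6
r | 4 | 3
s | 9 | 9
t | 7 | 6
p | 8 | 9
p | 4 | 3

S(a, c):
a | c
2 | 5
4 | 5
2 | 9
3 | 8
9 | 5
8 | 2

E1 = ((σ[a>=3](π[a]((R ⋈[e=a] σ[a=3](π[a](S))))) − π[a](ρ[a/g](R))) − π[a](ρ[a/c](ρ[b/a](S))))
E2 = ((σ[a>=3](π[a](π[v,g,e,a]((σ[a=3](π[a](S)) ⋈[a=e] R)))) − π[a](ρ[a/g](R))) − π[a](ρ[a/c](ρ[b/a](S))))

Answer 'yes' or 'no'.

E1 subexpression sizes:
  R → 6
  S → 6
  π[a](S) → 6
  σ[a=3](π[a](S)) → 1
  (R ⋈[e=a] σ[a=3](π[a](S))) → 2
  π[a]((R ⋈[e=a] σ[a=3](π[a](S)))) → 2
  σ[a>=3](π[a]((R ⋈[e=a] σ[a=3](π[a](S))))) → 2
  R → 6
  ρ[a/g](R) → 6
  π[a](ρ[a/g](R)) → 6
  (σ[a>=3](π[a]((R ⋈[e=a] σ[a=3](π[a](S))))) − π[a](ρ[a/g](R))) → 2
  S → 6
  ρ[b/a](S) → 6
  ρ[a/c](ρ[b/a](S)) → 6
  π[a](ρ[a/c](ρ[b/a](S))) → 6
  ((σ[a>=3](π[a]((R ⋈[e=a] σ[a=3](π[a](S))))) − π[a](ρ[a/g](R))) − π[a](ρ[a/c](ρ[b/a](S)))) → 2
E2 subexpression sizes:
  S → 6
  π[a](S) → 6
  σ[a=3](π[a](S)) → 1
  R → 6
  (σ[a=3](π[a](S)) ⋈[a=e] R) → 2
  π[v,g,e,a]((σ[a=3](π[a](S)) ⋈[a=e] R)) → 2
  π[a](π[v,g,e,a]((σ[a=3](π[a](S)) ⋈[a=e] R))) → 2
  σ[a>=3](π[a](π[v,g,e,a]((σ[a=3](π[a](S)) ⋈[a=e] R)))) → 2
  R → 6
  ρ[a/g](R) → 6
  π[a](ρ[a/g](R)) → 6
  (σ[a>=3](π[a](π[v,g,e,a]((σ[a=3](π[a](S)) ⋈[a=e] R)))) − π[a](ρ[a/g](R))) → 2
  S → 6
  ρ[b/a](S) → 6
  ρ[a/c](ρ[b/a](S)) → 6
  π[a](ρ[a/c](ρ[b/a](S))) → 6
  ((σ[a>=3](π[a](π[v,g,e,a]((σ[a=3](π[a](S)) ⋈[a=e] R)))) − π[a](ρ[a/g](R))) − π[a](ρ[a/c](ρ[b/a](S)))) → 2

E1 and E2 produce the same multiset:
a
3
3

yes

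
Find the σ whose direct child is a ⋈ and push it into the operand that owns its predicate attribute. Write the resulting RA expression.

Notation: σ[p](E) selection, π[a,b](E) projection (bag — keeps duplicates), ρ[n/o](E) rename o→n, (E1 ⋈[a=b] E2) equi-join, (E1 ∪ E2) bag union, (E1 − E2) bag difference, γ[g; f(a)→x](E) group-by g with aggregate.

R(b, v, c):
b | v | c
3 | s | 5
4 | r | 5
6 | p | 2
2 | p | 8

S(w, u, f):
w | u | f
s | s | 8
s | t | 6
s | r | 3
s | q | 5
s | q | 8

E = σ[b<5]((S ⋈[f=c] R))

σ filters on b, owned by the right side.
E' = (S ⋈[f=c] σ[b<5](R))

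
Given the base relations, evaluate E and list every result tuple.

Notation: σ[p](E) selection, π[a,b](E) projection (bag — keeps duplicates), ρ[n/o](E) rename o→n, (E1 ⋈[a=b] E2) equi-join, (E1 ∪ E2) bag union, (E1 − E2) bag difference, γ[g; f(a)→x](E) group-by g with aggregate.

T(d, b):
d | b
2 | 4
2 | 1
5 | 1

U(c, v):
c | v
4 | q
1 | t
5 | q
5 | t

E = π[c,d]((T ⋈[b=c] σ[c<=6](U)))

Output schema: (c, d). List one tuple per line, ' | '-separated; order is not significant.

Per-node cardinality:
  T → 3
  U → 4
  σ[c<=6](U) → 4
  (T ⋈[b=c] σ[c<=6](U)) → 3
  π[c,d]((T ⋈[b=c] σ[c<=6](U))) → 3

== RESULT ==
c | d
1 | 2
1 | 5
4 | 2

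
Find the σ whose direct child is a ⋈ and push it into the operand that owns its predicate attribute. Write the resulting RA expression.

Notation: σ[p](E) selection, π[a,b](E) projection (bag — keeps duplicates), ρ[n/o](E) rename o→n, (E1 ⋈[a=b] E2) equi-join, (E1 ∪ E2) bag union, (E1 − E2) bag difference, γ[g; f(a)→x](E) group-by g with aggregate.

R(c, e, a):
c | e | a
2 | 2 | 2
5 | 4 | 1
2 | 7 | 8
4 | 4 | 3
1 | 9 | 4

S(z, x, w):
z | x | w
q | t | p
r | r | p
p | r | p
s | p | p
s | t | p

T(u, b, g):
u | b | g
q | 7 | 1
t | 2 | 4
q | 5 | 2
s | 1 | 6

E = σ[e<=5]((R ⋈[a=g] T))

σ filters on e, owned by the left side.
E' = (σ[e<=5](R) ⋈[a=g] T)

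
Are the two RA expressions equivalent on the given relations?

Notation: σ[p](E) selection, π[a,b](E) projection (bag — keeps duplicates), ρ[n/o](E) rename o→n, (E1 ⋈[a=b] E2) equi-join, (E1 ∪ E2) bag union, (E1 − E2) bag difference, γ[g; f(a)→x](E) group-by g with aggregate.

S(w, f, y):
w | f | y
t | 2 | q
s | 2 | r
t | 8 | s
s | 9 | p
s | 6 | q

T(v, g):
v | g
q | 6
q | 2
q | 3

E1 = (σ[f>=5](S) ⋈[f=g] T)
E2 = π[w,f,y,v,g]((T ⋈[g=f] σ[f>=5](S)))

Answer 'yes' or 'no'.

E1 row counts bottom-up:
  S → 5
  σ[f>=5](S) → 3
  T → 3
  (σ[f>=5](S) ⋈[f=g] T) → 1
E2 row counts bottom-up:
  T → 3
  S → 5
  σ[f>=5](S) → 3
  (T ⋈[g=f] σ[f>=5](S)) → 1
  π[w,f,y,v,g]((T ⋈[g=f] σ[f>=5](S))) → 1

E1 and E2 produce the same multiset:
w | f | y | v | g
s | 6 | q | q | 6

yes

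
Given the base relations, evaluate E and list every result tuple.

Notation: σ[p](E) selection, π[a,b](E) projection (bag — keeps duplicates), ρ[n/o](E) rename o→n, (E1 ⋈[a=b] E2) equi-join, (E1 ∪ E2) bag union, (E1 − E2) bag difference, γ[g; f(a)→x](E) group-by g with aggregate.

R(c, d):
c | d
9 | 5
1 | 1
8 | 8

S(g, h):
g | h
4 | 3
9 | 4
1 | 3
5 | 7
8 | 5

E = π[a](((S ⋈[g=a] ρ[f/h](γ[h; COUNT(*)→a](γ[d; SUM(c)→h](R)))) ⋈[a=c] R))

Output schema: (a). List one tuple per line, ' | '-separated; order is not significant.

Subexpression sizes:
  S → 5
  R → 3
  γ[d; SUM(c)→h](R) → 3
  γ[h; COUNT(*)→a](γ[d; SUM(c)→h](R)) → 3
  ρ[f/h](γ[h; COUNT(*)→a](γ[d; SUM(c)→h](R))) → 3
  (S ⋈[g=a] ρ[f/h](γ[h; COUNT(*)→a](γ[d; SUM(c)→h](R)))) → 3
  R → 3
  ((S ⋈[g=a] ρ[f/h](γ[h; COUNT(*)→a](γ[d; SUM(c)→h](R)))) ⋈[a=c] R) → 3
  π[a](((S ⋈[g=a] ρ[f/h](γ[h; COUNT(*)→a](γ[d; SUM(c)→h](R)))) ⋈[a=c] R)) → 3

== RESULT ==
a
1
1
1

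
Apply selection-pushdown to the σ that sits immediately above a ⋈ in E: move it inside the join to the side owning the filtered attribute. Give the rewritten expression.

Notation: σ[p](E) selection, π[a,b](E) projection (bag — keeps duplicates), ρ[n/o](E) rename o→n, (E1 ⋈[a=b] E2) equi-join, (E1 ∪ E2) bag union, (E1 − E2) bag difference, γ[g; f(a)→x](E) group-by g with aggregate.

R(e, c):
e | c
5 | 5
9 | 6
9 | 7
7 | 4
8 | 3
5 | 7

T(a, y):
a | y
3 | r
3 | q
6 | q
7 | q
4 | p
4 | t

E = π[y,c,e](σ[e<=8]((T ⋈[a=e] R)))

σ filters on e, owned by the right side.
E' = π[y,c,e]((T ⋈[a=e] σ[e<=8](R)))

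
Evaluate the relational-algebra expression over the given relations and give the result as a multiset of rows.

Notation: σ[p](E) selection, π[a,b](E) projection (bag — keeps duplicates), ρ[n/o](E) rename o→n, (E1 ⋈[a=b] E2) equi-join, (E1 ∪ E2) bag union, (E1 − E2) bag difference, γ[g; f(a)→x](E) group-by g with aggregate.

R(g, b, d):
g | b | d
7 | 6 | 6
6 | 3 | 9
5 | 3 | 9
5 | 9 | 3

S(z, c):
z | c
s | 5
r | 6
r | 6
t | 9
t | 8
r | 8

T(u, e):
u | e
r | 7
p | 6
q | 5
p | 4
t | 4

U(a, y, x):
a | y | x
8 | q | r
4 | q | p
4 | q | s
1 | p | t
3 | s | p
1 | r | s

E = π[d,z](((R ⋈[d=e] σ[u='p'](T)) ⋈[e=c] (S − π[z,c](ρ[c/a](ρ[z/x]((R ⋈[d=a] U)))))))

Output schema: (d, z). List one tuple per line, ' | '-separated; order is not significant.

Stepwise |·|:
  R → 4
  T → 5
  σ[u='p'](T) → 2
  (R ⋈[d=e] σ[u='p'](T)) → 1
  S → 6
  R → 4
  U → 6
  (R ⋈[d=a] U) → 1
  ρ[z/x]((R ⋈[d=a] U)) → 1
  ρ[c/a](ρ[z/x]((R ⋈[d=a] U))) → 1
  π[z,c](ρ[c/a](ρ[z/x]((R ⋈[d=a] U)))) → 1
  (S − π[z,c](ρ[c/a](ρ[z/x]((R ⋈[d=a] U))))) → 6
  ((R ⋈[d=e] σ[u='p'](T)) ⋈[e=c] (S − π[z,c](ρ[c/a](ρ[z/x]((R ⋈[d=a] U)))))) → 2
  π[d,z](((R ⋈[d=e] σ[u='p'](T)) ⋈[e=c] (S − π[z,c](ρ[c/a](ρ[z/x]((R ⋈[d=a] U))))))) → 2

== RESULT ==
d | z
6 | r
6 | r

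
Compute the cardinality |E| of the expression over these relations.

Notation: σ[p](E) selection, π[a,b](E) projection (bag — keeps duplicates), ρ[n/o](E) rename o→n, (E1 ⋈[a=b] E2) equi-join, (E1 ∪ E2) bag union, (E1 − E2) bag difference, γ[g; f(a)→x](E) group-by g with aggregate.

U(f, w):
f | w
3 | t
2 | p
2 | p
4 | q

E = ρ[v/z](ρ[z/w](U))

Per-node cardinality:
  U → 4
  ρ[z/w](U) → 4
  ρ[v/z](ρ[z/w](U)) → 4

|E| = 4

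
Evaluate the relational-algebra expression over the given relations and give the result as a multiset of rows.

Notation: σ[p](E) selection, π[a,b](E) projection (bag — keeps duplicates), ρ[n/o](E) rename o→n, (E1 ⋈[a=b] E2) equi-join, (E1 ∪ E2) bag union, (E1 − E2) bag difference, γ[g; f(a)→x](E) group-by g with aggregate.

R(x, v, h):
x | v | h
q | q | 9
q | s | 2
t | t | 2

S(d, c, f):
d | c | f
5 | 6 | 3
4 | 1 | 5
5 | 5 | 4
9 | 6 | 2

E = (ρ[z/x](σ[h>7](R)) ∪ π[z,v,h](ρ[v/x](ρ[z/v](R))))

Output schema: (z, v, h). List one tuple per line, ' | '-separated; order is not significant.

Row counts bottom-up:
  R → 3
  σ[h>7](R) → 1
  ρ[z/x](σ[h>7](R)) → 1
  R → 3
  ρ[z/v](R) → 3
  ρ[v/x](ρ[z/v](R)) → 3
  π[z,v,h](ρ[v/x](ρ[z/v](R))) → 3
  (ρ[z/x](σ[h>7](R)) ∪ π[z,v,h](ρ[v/x](ρ[z/v](R)))) → 4

== RESULT ==
z | v | h
q | q | 9
q | q | 9
s | q | 2
t | t | 2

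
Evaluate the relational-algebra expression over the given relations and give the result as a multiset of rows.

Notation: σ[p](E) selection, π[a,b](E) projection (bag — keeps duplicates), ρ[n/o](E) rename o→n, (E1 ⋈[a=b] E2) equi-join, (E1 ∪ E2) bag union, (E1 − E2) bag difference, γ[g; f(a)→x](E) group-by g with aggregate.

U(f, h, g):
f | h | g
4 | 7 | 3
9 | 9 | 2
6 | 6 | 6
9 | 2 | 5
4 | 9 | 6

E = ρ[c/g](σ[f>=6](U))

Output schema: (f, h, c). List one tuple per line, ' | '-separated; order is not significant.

Row counts bottom-up:
  U → 5
  σ[f>=6](U) → 3
  ρ[c/g](σ[f>=6](U)) → 3

== RESULT ==
f | h | c
6 | 6 | 6
9 | 2 | 5
9 | 9 | 2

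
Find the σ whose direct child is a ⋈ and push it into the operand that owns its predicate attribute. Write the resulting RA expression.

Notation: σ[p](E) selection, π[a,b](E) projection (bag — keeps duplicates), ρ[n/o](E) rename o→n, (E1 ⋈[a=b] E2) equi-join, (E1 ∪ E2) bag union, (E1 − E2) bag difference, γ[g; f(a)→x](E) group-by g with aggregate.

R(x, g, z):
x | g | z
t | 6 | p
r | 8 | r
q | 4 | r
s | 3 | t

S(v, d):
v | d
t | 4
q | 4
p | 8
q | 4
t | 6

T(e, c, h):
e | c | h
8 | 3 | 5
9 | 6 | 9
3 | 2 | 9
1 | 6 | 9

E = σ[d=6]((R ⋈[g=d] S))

σ filters on d, owned by the right side.
E' = (R ⋈[g=d] σ[d=6](S))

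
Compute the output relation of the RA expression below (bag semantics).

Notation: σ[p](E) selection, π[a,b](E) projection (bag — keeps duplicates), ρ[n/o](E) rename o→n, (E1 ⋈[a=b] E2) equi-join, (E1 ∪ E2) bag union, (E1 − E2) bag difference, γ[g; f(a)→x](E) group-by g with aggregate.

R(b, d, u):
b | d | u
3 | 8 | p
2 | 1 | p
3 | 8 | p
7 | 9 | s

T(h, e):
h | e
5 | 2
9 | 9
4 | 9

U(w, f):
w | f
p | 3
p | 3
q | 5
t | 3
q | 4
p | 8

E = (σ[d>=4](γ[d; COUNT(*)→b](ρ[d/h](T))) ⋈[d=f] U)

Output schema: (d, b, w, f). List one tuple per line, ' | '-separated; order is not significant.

Stepwise |·|:
  T → 3
  ρ[d/h](T) → 3
  γ[d; COUNT(*)→b](ρ[d/h](T)) → 3
  σ[d>=4](γ[d; COUNT(*)→b](ρ[d/h](T))) → 3
  U → 6
  (σ[d>=4](γ[d; COUNT(*)→b](ρ[d/h](T))) ⋈[d=f] U) → 2

== RESULT ==
d | b | w | f
4 | 1 | q | 4
5 | 1 | q | 5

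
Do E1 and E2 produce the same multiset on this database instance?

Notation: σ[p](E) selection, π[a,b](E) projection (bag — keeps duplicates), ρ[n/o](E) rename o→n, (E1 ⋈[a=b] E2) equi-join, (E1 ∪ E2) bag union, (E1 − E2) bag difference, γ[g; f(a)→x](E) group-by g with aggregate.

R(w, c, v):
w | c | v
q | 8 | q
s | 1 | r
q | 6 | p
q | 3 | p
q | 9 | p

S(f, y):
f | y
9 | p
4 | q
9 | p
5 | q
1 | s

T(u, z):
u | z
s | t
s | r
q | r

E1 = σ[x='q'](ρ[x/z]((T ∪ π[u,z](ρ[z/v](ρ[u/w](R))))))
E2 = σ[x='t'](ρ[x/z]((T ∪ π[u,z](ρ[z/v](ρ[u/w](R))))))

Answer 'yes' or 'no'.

E1 row counts bottom-up:
  T → 3
  R → 5
  ρ[u/w](R) → 5
  ρ[z/v](ρ[u/w](R)) → 5
  π[u,z](ρ[z/v](ρ[u/w](R))) → 5
  (T ∪ π[u,z](ρ[z/v](ρ[u/w](R)))) → 8
  ρ[x/z]((T ∪ π[u,z](ρ[z/v](ρ[u/w](R))))) → 8
  σ[x='q'](ρ[x/z]((T ∪ π[u,z](ρ[z/v](ρ[u/w](R)))))) → 1
E2 row counts bottom-up:
  T → 3
  R → 5
  ρ[u/w](R) → 5
  ρ[z/v](ρ[u/w](R)) → 5
  π[u,z](ρ[z/v](ρ[u/w](R))) → 5
  (T ∪ π[u,z](ρ[z/v](ρ[u/w](R)))) → 8
  ρ[x/z]((T ∪ π[u,z](ρ[z/v](ρ[u/w](R))))) → 8
  σ[x='t'](ρ[x/z]((T ∪ π[u,z](ρ[z/v](ρ[u/w](R)))))) → 1

E1 result:
u | x
q | q
E2 result:
u | x
s | t
Witness: ('s', 't') appears 0× in E1 but 1× in E2.

no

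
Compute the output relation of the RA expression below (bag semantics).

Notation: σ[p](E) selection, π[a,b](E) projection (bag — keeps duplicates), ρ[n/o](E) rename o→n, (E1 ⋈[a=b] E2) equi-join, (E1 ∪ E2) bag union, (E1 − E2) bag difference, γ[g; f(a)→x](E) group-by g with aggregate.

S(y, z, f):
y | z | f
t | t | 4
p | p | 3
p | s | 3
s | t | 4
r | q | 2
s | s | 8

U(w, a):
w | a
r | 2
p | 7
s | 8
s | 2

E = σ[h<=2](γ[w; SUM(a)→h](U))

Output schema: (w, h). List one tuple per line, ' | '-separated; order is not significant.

Per-node cardinality:
  U → 4
  γ[w; SUM(a)→h](U) → 3
  σ[h<=2](γ[w; SUM(a)→h](U)) → 1

== RESULT ==
w | h
r | 2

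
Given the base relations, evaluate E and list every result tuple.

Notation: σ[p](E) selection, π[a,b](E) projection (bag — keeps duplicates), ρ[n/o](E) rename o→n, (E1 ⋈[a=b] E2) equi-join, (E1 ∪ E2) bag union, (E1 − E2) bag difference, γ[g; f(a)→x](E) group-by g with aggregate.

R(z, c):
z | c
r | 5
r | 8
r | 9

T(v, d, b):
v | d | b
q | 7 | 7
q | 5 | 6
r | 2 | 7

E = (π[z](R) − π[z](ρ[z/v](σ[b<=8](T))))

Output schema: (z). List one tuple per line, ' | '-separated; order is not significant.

Subexpression sizes:
  R → 3
  π[z](R) → 3
  T → 3
  σ[b<=8](T) → 3
  ρ[z/v](σ[b<=8](T)) → 3
  π[z](ρ[z/v](σ[b<=8](T))) → 3
  (π[z](R) − π[z](ρ[z/v](σ[b<=8](T)))) → 2

== RESULT ==
z
r
r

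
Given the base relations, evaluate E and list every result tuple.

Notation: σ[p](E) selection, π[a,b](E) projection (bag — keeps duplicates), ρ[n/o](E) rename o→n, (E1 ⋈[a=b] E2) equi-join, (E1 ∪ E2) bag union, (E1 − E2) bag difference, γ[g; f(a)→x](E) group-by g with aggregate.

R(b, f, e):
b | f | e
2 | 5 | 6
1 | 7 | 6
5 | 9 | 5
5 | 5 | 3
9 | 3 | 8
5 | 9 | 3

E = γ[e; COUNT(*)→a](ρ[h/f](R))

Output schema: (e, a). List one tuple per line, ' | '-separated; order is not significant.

Row counts bottom-up:
  R → 6
  ρ[h/f](R) → 6
  γ[e; COUNT(*)→a](ρ[h/f](R)) → 4

== RESULT ==
e | a
3 | 2
5 | 1
6 | 2
8 | 1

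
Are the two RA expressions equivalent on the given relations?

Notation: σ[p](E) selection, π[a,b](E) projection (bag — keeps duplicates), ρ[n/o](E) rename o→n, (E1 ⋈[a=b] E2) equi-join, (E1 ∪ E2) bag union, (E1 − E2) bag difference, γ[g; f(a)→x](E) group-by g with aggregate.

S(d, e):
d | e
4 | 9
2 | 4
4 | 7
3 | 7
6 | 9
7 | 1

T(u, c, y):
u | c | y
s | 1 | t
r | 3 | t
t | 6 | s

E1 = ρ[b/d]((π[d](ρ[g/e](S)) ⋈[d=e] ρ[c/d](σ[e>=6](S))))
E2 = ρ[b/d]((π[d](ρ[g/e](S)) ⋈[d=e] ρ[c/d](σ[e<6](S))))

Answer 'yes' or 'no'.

E1 row counts bottom-up:
  S → 6
  ρ[g/e](S) → 6
  π[d](ρ[g/e](S)) → 6
  S → 6
  σ[e>=6](S) → 4
  ρ[c/d](σ[e>=6](S)) → 4
  (π[d](ρ[g/e](S)) ⋈[d=e] ρ[c/d](σ[e>=6](S))) → 2
  ρ[b/d]((π[d](ρ[g/e](S)) ⋈[d=e] ρ[c/d](σ[e>=6](S)))) → 2
E2 row counts bottom-up:
  S → 6
  ρ[g/e](S) → 6
  π[d](ρ[g/e](S)) → 6
  S → 6
  σ[e<6](S) → 2
  ρ[c/d](σ[e<6](S)) → 2
  (π[d](ρ[g/e](S)) ⋈[d=e] ρ[c/d](σ[e<6](S))) → 2
  ρ[b/d]((π[d](ρ[g/e](S)) ⋈[d=e] ρ[c/d](σ[e<6](S)))) → 2

E1 result:
b | c | e
7 | 3 | 7
7 | 4 | 7
E2 result:
b | c | e
4 | 2 | 4
4 | 2 | 4
Witness: (4, 2, 4) appears 0× in E1 but 2× in E2.

no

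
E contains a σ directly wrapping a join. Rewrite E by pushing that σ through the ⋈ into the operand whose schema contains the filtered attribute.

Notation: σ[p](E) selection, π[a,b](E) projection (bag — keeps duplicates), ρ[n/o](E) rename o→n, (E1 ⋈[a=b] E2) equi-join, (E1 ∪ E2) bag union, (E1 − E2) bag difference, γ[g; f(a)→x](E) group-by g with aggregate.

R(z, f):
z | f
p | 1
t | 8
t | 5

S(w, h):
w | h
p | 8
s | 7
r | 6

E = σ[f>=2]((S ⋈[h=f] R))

σ filters on f, owned by the right side.
E' = (S ⋈[h=f] σ[f>=2](R))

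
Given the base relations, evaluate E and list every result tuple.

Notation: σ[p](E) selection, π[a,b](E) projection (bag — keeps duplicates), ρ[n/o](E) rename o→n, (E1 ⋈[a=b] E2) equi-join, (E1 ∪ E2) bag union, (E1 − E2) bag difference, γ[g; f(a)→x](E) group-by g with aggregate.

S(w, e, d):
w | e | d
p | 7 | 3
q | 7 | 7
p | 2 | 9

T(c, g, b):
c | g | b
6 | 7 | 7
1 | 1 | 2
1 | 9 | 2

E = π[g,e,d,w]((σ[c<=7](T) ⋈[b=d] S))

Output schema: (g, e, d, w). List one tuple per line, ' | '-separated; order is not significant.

Per-node cardinality:
  T → 3
  σ[c<=7](T) → 3
  S → 3
  (σ[c<=7](T) ⋈[b=d] S) → 1
  π[g,e,d,w]((σ[c<=7](T) ⋈[b=d] S)) → 1

== RESULT ==
g | e | d | w
7 | 7 | 7 | q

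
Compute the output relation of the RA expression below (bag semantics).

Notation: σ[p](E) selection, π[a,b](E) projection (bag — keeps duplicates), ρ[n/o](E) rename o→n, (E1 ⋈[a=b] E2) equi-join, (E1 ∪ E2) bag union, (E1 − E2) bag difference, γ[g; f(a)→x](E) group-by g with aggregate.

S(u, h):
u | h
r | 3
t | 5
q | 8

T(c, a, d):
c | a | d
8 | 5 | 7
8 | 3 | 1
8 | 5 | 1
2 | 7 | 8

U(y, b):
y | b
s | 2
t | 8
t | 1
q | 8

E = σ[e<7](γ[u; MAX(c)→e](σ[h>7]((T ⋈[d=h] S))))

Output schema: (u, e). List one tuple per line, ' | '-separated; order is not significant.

Row counts bottom-up:
  T → 4
  S → 3
  (T ⋈[d=h] S) → 1
  σ[h>7]((T ⋈[d=h] S)) → 1
  γ[u; MAX(c)→e](σ[h>7]((T ⋈[d=h] S))) → 1
  σ[e<7](γ[u; MAX(c)→e](σ[h>7]((T ⋈[d=h] S)))) → 1

== RESULT ==
u | e
q | 2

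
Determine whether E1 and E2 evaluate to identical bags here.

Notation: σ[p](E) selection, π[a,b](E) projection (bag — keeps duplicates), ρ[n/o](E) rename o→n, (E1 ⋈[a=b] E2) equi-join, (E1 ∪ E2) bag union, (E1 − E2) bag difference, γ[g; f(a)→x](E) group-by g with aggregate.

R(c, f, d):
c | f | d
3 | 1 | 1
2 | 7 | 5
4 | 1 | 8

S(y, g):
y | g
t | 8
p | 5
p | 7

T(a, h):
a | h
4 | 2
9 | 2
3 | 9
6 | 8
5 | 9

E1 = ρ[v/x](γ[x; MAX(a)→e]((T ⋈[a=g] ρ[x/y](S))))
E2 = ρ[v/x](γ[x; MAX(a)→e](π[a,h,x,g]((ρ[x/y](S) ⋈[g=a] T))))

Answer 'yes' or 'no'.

E1 per-node cardinality:
  T → 5
  S → 3
  ρ[x/y](S) → 3
  (T ⋈[a=g] ρ[x/y](S)) → 1
  γ[x; MAX(a)→e]((T ⋈[a=g] ρ[x/y](S))) → 1
  ρ[v/x](γ[x; MAX(a)→e]((T ⋈[a=g] ρ[x/y](S)))) → 1
E2 per-node cardinality:
  S → 3
  ρ[x/y](S) → 3
  T → 5
  (ρ[x/y](S) ⋈[g=a] T) → 1
  π[a,h,x,g]((ρ[x/y](S) ⋈[g=a] T)) → 1
  γ[x; MAX(a)→e](π[a,h,x,g]((ρ[x/y](S) ⋈[g=a] T))) → 1
  ρ[v/x](γ[x; MAX(a)→e](π[a,h,x,g]((ρ[x/y](S) ⋈[g=a] T)))) → 1

E1 and E2 produce the same multiset:
v | e
p | 5

yes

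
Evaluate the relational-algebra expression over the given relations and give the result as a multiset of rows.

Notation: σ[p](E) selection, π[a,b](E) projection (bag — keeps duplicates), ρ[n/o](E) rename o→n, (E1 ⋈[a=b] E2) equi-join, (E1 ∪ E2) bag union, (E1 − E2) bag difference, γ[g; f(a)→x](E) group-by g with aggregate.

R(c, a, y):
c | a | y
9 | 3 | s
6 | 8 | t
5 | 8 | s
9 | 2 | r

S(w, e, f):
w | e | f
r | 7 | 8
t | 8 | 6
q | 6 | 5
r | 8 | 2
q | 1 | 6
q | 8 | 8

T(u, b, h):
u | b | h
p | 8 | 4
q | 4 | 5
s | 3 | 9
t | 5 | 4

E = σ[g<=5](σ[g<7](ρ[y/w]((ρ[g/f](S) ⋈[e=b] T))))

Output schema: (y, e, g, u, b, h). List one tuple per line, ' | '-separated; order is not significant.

Subexpression sizes:
  S → 6
  ρ[g/f](S) → 6
  T → 4
  (ρ[g/f](S) ⋈[e=b] T) → 3
  ρ[y/w]((ρ[g/f](S) ⋈[e=b] T)) → 3
  σ[g<7](ρ[y/w]((ρ[g/f](S) ⋈[e=b] T))) → 2
  σ[g<=5](σ[g<7](ρ[y/w]((ρ[g/f](S) ⋈[e=b] T)))) → 1

== RESULT ==
y | e | g | u | b | h
r | 8 | 2 | p | 8 | 4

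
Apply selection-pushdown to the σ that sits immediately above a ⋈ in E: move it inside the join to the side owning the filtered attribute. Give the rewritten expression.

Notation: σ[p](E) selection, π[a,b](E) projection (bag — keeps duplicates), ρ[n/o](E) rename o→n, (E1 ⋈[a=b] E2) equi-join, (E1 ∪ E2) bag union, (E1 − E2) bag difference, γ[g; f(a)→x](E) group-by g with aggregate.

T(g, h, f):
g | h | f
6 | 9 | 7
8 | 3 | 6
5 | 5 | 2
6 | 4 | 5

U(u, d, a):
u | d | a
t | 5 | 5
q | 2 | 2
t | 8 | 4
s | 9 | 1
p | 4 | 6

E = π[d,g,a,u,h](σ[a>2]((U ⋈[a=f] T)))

σ filters on a, owned by the left side.
E' = π[d,g,a,u,h]((σ[a>2](U) ⋈[a=f] T))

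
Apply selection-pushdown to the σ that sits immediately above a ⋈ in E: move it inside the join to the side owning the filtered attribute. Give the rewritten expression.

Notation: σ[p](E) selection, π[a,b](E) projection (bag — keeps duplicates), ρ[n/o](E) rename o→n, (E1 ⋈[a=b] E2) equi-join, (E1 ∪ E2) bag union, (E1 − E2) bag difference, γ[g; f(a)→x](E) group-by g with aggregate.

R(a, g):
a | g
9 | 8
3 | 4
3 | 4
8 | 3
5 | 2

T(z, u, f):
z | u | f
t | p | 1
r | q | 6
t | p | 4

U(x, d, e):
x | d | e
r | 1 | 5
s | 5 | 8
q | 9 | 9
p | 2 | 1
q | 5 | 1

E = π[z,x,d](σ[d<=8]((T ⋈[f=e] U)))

σ filters on d, owned by the right side.
E' = π[z,x,d]((T ⋈[f=e] σ[d<=8](U)))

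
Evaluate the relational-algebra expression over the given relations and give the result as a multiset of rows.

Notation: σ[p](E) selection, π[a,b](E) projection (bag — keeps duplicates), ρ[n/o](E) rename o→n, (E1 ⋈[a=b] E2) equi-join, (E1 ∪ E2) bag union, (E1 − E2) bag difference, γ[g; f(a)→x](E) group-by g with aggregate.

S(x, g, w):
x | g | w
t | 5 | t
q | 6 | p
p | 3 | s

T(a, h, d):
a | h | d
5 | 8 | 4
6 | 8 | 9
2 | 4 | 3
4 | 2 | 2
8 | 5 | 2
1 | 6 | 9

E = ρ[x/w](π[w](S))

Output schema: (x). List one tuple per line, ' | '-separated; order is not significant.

Subexpression sizes:
  S → 3
  π[w](S) → 3
  ρ[x/w](π[w](S)) → 3

== RESULT ==
x
p
s
t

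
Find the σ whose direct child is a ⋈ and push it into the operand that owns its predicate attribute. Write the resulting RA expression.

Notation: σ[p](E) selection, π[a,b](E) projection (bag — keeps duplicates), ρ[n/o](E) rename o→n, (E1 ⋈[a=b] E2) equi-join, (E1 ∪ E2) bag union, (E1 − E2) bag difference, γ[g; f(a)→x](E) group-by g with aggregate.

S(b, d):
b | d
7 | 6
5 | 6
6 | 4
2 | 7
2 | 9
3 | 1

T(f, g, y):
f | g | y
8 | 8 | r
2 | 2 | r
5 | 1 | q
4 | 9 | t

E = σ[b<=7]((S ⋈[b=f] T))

σ filters on b, owned by the left side.
E' = (σ[b<=7](S) ⋈[b=f] T)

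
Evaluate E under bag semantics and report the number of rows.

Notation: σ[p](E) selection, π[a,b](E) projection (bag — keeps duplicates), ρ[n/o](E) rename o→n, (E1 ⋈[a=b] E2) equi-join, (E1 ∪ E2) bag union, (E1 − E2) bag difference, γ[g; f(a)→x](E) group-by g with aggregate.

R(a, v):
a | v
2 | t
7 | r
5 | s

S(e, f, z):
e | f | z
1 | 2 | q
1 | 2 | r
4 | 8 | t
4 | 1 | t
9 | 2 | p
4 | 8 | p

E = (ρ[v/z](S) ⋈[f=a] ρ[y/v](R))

Stepwise |·|:
  S → 6
  ρ[v/z](S) → 6
  R → 3
  ρ[y/v](R) → 3
  (ρ[v/z](S) ⋈[f=a] ρ[y/v](R)) → 3

|E| = 3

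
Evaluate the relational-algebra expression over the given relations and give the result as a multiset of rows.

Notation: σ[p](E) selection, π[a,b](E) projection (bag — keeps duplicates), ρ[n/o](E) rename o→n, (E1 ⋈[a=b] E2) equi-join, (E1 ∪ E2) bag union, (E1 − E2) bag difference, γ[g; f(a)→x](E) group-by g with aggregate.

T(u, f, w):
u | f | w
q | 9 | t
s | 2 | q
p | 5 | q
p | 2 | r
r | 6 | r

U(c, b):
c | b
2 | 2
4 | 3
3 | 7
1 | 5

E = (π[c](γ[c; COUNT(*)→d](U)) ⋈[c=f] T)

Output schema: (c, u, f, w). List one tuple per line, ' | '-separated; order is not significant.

Per-node cardinality:
  U → 4
  γ[c; COUNT(*)→d](U) → 4
  π[c](γ[c; COUNT(*)→d](U)) → 4
  T → 5
  (π[c](γ[c; COUNT(*)→d](U)) ⋈[c=f] T) → 2

== RESULT ==
c | u | f | w
2 | p | 2 | r
2 | s | 2 | q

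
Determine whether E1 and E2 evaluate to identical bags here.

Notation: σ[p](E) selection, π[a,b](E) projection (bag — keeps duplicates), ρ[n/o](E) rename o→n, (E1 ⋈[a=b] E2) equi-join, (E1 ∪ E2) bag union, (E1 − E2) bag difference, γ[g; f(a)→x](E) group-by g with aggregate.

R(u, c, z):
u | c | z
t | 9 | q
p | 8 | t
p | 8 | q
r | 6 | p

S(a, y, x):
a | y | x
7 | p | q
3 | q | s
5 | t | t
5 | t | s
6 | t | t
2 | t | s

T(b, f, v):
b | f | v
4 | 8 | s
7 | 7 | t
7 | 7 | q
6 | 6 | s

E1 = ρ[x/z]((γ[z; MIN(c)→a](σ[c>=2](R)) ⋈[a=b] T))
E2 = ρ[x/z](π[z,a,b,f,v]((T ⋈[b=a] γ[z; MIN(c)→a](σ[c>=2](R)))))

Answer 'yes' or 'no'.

E1 subexpression sizes:
  R → 4
  σ[c>=2](R) → 4
  γ[z; MIN(c)→a](σ[c>=2](R)) → 3
  T → 4
  (γ[z; MIN(c)→a](σ[c>=2](R)) ⋈[a=b] T) → 1
  ρ[x/z]((γ[z; MIN(c)→a](σ[c>=2](R)) ⋈[a=b] T)) → 1
E2 subexpression sizes:
  T → 4
  R → 4
  σ[c>=2](R) → 4
  γ[z; MIN(c)→a](σ[c>=2](R)) → 3
  (T ⋈[b=a] γ[z; MIN(c)→a](σ[c>=2](R))) → 1
  π[z,a,b,f,v]((T ⋈[b=a] γ[z; MIN(c)→a](σ[c>=2](R)))) → 1
  ρ[x/z](π[z,a,b,f,v]((T ⋈[b=a] γ[z; MIN(c)→a](σ[c>=2](R))))) → 1

E1 and E2 produce the same multiset:
x | a | b | f | v
p | 6 | 6 | 6 | s

yes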